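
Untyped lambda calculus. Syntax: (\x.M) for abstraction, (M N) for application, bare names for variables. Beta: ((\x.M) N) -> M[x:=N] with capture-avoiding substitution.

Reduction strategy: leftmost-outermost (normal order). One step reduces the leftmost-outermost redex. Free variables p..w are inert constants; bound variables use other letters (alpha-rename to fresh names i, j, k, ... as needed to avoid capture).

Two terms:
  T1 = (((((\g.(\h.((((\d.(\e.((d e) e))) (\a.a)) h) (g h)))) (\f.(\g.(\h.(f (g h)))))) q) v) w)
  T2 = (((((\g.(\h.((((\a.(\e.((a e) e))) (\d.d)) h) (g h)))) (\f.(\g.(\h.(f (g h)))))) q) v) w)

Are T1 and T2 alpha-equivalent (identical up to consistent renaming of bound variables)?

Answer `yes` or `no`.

Term 1: (((((\g.(\h.((((\d.(\e.((d e) e))) (\a.a)) h) (g h)))) (\f.(\g.(\h.(f (g h)))))) q) v) w)
Term 2: (((((\g.(\h.((((\a.(\e.((a e) e))) (\d.d)) h) (g h)))) (\f.(\g.(\h.(f (g h)))))) q) v) w)
Alpha-equivalence: compare structure up to binder renaming.
Result: True

Answer: yes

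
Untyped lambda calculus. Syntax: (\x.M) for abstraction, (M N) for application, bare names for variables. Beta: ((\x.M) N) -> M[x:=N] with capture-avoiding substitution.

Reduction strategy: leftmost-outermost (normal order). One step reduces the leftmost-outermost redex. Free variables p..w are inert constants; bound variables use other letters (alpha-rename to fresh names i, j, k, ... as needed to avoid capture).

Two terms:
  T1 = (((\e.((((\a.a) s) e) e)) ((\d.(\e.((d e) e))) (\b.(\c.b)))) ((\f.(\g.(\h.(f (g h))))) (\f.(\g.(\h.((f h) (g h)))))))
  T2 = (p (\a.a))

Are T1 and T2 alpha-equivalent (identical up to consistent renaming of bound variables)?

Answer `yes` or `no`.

Answer: no

Derivation:
Term 1: (((\e.((((\a.a) s) e) e)) ((\d.(\e.((d e) e))) (\b.(\c.b)))) ((\f.(\g.(\h.(f (g h))))) (\f.(\g.(\h.((f h) (g h)))))))
Term 2: (p (\a.a))
Alpha-equivalence: compare structure up to binder renaming.
Result: False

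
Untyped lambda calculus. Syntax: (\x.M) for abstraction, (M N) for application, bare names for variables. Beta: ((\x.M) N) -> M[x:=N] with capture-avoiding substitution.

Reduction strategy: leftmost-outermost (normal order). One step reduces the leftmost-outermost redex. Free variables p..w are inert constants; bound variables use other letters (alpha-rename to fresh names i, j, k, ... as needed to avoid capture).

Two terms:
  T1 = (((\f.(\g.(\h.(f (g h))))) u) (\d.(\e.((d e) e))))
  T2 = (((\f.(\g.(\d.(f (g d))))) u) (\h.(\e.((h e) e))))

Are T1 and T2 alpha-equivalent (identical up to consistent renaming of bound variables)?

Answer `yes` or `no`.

Term 1: (((\f.(\g.(\h.(f (g h))))) u) (\d.(\e.((d e) e))))
Term 2: (((\f.(\g.(\d.(f (g d))))) u) (\h.(\e.((h e) e))))
Alpha-equivalence: compare structure up to binder renaming.
Result: True

Answer: yes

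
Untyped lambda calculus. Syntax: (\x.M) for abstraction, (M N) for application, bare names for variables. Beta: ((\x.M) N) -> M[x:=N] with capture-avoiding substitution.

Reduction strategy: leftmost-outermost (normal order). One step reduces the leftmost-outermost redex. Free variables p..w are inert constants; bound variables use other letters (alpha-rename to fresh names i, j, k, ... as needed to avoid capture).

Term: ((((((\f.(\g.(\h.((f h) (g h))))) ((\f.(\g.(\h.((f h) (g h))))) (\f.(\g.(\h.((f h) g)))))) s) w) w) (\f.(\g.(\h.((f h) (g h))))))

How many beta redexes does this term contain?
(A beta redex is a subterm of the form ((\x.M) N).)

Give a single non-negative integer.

Term: ((((((\f.(\g.(\h.((f h) (g h))))) ((\f.(\g.(\h.((f h) (g h))))) (\f.(\g.(\h.((f h) g)))))) s) w) w) (\f.(\g.(\h.((f h) (g h))))))
  Redex: ((\f.(\g.(\h.((f h) (g h))))) ((\f.(\g.(\h.((f h) (g h))))) (\f.(\g.(\h.((f h) g))))))
  Redex: ((\f.(\g.(\h.((f h) (g h))))) (\f.(\g.(\h.((f h) g)))))
Total redexes: 2

Answer: 2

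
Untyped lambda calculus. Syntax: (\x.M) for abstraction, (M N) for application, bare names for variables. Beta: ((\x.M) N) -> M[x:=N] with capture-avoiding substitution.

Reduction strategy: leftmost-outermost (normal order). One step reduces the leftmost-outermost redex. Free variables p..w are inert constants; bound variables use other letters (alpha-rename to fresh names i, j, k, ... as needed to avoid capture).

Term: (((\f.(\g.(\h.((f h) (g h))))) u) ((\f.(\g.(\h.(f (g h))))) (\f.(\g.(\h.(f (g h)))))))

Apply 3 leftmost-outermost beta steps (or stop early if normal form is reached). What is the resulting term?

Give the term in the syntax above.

Step 0: (((\f.(\g.(\h.((f h) (g h))))) u) ((\f.(\g.(\h.(f (g h))))) (\f.(\g.(\h.(f (g h)))))))
Step 1: ((\g.(\h.((u h) (g h)))) ((\f.(\g.(\h.(f (g h))))) (\f.(\g.(\h.(f (g h)))))))
Step 2: (\h.((u h) (((\f.(\g.(\h.(f (g h))))) (\f.(\g.(\h.(f (g h)))))) h)))
Step 3: (\h.((u h) ((\g.(\h.((\f.(\g.(\h.(f (g h))))) (g h)))) h)))

Answer: (\h.((u h) ((\g.(\h.((\f.(\g.(\h.(f (g h))))) (g h)))) h)))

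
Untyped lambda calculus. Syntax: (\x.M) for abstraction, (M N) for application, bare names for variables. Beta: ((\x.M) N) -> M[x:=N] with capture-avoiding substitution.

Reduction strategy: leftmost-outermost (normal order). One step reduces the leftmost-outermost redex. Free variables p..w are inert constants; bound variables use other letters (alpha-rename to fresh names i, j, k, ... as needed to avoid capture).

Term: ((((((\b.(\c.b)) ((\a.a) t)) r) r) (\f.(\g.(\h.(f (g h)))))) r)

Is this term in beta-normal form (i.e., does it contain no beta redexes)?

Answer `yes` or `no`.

Answer: no

Derivation:
Term: ((((((\b.(\c.b)) ((\a.a) t)) r) r) (\f.(\g.(\h.(f (g h)))))) r)
Found 2 beta redex(es).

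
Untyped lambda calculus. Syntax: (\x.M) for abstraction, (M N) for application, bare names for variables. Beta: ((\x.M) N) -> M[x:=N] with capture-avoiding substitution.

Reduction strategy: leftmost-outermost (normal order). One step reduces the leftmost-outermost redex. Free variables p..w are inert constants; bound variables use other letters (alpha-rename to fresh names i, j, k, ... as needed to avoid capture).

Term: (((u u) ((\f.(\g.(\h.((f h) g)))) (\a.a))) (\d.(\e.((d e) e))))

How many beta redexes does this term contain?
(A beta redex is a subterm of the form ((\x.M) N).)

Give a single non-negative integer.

Term: (((u u) ((\f.(\g.(\h.((f h) g)))) (\a.a))) (\d.(\e.((d e) e))))
  Redex: ((\f.(\g.(\h.((f h) g)))) (\a.a))
Total redexes: 1

Answer: 1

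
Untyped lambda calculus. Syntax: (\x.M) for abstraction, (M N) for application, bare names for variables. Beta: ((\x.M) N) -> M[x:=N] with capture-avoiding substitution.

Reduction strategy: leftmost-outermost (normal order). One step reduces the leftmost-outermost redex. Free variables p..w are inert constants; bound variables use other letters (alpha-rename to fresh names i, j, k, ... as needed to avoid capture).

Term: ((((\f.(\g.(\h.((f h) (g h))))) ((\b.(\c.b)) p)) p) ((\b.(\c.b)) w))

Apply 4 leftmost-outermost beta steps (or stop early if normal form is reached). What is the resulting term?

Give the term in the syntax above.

Answer: (((\c.p) ((\b.(\c.b)) w)) (p ((\b.(\c.b)) w)))

Derivation:
Step 0: ((((\f.(\g.(\h.((f h) (g h))))) ((\b.(\c.b)) p)) p) ((\b.(\c.b)) w))
Step 1: (((\g.(\h.((((\b.(\c.b)) p) h) (g h)))) p) ((\b.(\c.b)) w))
Step 2: ((\h.((((\b.(\c.b)) p) h) (p h))) ((\b.(\c.b)) w))
Step 3: ((((\b.(\c.b)) p) ((\b.(\c.b)) w)) (p ((\b.(\c.b)) w)))
Step 4: (((\c.p) ((\b.(\c.b)) w)) (p ((\b.(\c.b)) w)))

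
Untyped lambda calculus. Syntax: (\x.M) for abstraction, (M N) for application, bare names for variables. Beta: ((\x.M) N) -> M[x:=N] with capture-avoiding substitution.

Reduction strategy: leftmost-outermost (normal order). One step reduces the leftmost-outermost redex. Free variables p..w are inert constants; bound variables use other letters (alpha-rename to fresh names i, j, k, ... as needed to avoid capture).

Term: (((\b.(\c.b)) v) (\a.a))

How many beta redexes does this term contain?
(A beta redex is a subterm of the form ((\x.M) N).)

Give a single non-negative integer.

Term: (((\b.(\c.b)) v) (\a.a))
  Redex: ((\b.(\c.b)) v)
Total redexes: 1

Answer: 1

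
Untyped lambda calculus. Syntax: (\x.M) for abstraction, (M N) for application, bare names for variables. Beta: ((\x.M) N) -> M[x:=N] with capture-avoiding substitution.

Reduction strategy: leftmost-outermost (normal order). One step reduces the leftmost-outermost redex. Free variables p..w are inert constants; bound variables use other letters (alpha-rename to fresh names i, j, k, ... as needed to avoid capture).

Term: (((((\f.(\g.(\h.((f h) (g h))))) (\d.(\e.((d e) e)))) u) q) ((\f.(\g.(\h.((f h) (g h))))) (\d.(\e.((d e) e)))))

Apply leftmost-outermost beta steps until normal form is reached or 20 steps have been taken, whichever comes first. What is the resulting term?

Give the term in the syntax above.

Step 0: (((((\f.(\g.(\h.((f h) (g h))))) (\d.(\e.((d e) e)))) u) q) ((\f.(\g.(\h.((f h) (g h))))) (\d.(\e.((d e) e)))))
Step 1: ((((\g.(\h.(((\d.(\e.((d e) e))) h) (g h)))) u) q) ((\f.(\g.(\h.((f h) (g h))))) (\d.(\e.((d e) e)))))
Step 2: (((\h.(((\d.(\e.((d e) e))) h) (u h))) q) ((\f.(\g.(\h.((f h) (g h))))) (\d.(\e.((d e) e)))))
Step 3: ((((\d.(\e.((d e) e))) q) (u q)) ((\f.(\g.(\h.((f h) (g h))))) (\d.(\e.((d e) e)))))
Step 4: (((\e.((q e) e)) (u q)) ((\f.(\g.(\h.((f h) (g h))))) (\d.(\e.((d e) e)))))
Step 5: (((q (u q)) (u q)) ((\f.(\g.(\h.((f h) (g h))))) (\d.(\e.((d e) e)))))
Step 6: (((q (u q)) (u q)) (\g.(\h.(((\d.(\e.((d e) e))) h) (g h)))))
Step 7: (((q (u q)) (u q)) (\g.(\h.((\e.((h e) e)) (g h)))))
Step 8: (((q (u q)) (u q)) (\g.(\h.((h (g h)) (g h)))))

Answer: (((q (u q)) (u q)) (\g.(\h.((h (g h)) (g h)))))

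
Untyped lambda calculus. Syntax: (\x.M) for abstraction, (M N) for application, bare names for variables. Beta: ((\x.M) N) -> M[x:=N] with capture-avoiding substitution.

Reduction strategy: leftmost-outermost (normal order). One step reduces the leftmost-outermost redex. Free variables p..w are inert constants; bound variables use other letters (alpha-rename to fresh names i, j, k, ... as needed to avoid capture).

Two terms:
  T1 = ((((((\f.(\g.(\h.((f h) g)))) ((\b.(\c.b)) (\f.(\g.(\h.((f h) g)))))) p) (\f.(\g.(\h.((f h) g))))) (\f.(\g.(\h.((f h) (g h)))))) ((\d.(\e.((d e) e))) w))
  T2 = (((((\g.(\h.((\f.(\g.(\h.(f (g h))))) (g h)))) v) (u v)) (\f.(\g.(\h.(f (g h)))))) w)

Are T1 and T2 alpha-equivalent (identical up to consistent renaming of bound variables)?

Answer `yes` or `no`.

Answer: no

Derivation:
Term 1: ((((((\f.(\g.(\h.((f h) g)))) ((\b.(\c.b)) (\f.(\g.(\h.((f h) g)))))) p) (\f.(\g.(\h.((f h) g))))) (\f.(\g.(\h.((f h) (g h)))))) ((\d.(\e.((d e) e))) w))
Term 2: (((((\g.(\h.((\f.(\g.(\h.(f (g h))))) (g h)))) v) (u v)) (\f.(\g.(\h.(f (g h)))))) w)
Alpha-equivalence: compare structure up to binder renaming.
Result: False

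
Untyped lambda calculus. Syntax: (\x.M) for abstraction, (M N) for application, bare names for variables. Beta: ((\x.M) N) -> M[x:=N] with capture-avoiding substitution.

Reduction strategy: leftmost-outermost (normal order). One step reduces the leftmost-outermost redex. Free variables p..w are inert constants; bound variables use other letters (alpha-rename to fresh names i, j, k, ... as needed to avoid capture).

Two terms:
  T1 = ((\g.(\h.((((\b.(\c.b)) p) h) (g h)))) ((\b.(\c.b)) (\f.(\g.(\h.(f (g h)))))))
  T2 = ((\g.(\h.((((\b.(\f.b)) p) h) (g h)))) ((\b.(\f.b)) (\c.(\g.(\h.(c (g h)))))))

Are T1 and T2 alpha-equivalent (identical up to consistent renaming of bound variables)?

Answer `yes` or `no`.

Answer: yes

Derivation:
Term 1: ((\g.(\h.((((\b.(\c.b)) p) h) (g h)))) ((\b.(\c.b)) (\f.(\g.(\h.(f (g h)))))))
Term 2: ((\g.(\h.((((\b.(\f.b)) p) h) (g h)))) ((\b.(\f.b)) (\c.(\g.(\h.(c (g h)))))))
Alpha-equivalence: compare structure up to binder renaming.
Result: True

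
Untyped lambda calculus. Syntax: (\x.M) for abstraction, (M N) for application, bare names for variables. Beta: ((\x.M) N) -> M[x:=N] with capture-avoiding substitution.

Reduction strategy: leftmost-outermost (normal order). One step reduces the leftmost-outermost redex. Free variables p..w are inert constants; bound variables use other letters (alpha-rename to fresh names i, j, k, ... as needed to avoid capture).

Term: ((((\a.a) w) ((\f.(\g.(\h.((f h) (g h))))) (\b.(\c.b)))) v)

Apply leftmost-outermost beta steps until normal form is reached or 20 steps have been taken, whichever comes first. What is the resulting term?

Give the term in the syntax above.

Step 0: ((((\a.a) w) ((\f.(\g.(\h.((f h) (g h))))) (\b.(\c.b)))) v)
Step 1: ((w ((\f.(\g.(\h.((f h) (g h))))) (\b.(\c.b)))) v)
Step 2: ((w (\g.(\h.(((\b.(\c.b)) h) (g h))))) v)
Step 3: ((w (\g.(\h.((\c.h) (g h))))) v)
Step 4: ((w (\g.(\h.h))) v)

Answer: ((w (\g.(\h.h))) v)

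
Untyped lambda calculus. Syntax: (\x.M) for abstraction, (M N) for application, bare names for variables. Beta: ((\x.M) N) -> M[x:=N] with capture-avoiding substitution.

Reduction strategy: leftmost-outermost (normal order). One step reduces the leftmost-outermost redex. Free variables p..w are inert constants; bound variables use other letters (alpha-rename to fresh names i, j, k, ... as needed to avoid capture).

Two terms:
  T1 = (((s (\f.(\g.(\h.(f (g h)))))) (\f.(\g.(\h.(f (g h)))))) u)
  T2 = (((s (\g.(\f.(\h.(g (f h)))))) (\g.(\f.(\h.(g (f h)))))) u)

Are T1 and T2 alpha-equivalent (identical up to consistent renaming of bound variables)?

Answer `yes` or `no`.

Term 1: (((s (\f.(\g.(\h.(f (g h)))))) (\f.(\g.(\h.(f (g h)))))) u)
Term 2: (((s (\g.(\f.(\h.(g (f h)))))) (\g.(\f.(\h.(g (f h)))))) u)
Alpha-equivalence: compare structure up to binder renaming.
Result: True

Answer: yes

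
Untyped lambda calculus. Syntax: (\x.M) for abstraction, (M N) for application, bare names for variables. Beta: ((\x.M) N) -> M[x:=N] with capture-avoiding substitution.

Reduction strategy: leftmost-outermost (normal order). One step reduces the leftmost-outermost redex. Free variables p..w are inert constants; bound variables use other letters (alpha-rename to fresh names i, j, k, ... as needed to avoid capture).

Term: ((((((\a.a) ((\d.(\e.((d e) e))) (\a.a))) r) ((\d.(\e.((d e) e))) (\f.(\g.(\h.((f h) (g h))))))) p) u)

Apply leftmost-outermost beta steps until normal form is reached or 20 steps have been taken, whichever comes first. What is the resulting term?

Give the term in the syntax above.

Step 0: ((((((\a.a) ((\d.(\e.((d e) e))) (\a.a))) r) ((\d.(\e.((d e) e))) (\f.(\g.(\h.((f h) (g h))))))) p) u)
Step 1: ((((((\d.(\e.((d e) e))) (\a.a)) r) ((\d.(\e.((d e) e))) (\f.(\g.(\h.((f h) (g h))))))) p) u)
Step 2: (((((\e.(((\a.a) e) e)) r) ((\d.(\e.((d e) e))) (\f.(\g.(\h.((f h) (g h))))))) p) u)
Step 3: ((((((\a.a) r) r) ((\d.(\e.((d e) e))) (\f.(\g.(\h.((f h) (g h))))))) p) u)
Step 4: ((((r r) ((\d.(\e.((d e) e))) (\f.(\g.(\h.((f h) (g h))))))) p) u)
Step 5: ((((r r) (\e.(((\f.(\g.(\h.((f h) (g h))))) e) e))) p) u)
Step 6: ((((r r) (\e.((\g.(\h.((e h) (g h)))) e))) p) u)
Step 7: ((((r r) (\e.(\h.((e h) (e h))))) p) u)

Answer: ((((r r) (\e.(\h.((e h) (e h))))) p) u)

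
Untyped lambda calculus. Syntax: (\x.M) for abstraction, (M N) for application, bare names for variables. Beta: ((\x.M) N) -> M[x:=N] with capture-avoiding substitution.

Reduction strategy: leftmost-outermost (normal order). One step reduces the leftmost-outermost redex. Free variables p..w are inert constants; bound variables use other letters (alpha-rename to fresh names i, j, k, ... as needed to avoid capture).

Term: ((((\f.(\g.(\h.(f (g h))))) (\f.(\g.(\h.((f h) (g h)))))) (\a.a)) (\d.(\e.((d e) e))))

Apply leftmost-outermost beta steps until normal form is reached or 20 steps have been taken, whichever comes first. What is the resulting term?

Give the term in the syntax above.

Answer: (\g.(\h.((h (g h)) (g h))))

Derivation:
Step 0: ((((\f.(\g.(\h.(f (g h))))) (\f.(\g.(\h.((f h) (g h)))))) (\a.a)) (\d.(\e.((d e) e))))
Step 1: (((\g.(\h.((\f.(\g.(\h.((f h) (g h))))) (g h)))) (\a.a)) (\d.(\e.((d e) e))))
Step 2: ((\h.((\f.(\g.(\h.((f h) (g h))))) ((\a.a) h))) (\d.(\e.((d e) e))))
Step 3: ((\f.(\g.(\h.((f h) (g h))))) ((\a.a) (\d.(\e.((d e) e)))))
Step 4: (\g.(\h.((((\a.a) (\d.(\e.((d e) e)))) h) (g h))))
Step 5: (\g.(\h.(((\d.(\e.((d e) e))) h) (g h))))
Step 6: (\g.(\h.((\e.((h e) e)) (g h))))
Step 7: (\g.(\h.((h (g h)) (g h))))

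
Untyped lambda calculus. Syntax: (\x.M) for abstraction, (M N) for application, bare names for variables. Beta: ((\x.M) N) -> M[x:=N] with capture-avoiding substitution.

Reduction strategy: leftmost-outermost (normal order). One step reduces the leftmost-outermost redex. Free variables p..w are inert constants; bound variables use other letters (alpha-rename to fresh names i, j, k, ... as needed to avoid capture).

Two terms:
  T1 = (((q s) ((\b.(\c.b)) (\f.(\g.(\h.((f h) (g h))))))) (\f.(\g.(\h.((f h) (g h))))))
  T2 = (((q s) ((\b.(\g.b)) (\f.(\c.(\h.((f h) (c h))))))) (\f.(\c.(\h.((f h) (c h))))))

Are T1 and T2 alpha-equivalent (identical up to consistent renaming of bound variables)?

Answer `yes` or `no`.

Term 1: (((q s) ((\b.(\c.b)) (\f.(\g.(\h.((f h) (g h))))))) (\f.(\g.(\h.((f h) (g h))))))
Term 2: (((q s) ((\b.(\g.b)) (\f.(\c.(\h.((f h) (c h))))))) (\f.(\c.(\h.((f h) (c h))))))
Alpha-equivalence: compare structure up to binder renaming.
Result: True

Answer: yes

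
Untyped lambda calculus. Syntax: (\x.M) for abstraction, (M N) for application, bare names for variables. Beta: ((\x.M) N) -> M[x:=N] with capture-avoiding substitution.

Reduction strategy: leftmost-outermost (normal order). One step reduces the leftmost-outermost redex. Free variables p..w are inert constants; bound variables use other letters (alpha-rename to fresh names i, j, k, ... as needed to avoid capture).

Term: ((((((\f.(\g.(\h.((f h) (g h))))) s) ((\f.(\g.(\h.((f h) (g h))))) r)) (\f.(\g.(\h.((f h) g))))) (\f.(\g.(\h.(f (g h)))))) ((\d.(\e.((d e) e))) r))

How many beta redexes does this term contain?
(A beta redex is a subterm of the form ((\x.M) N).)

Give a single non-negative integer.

Term: ((((((\f.(\g.(\h.((f h) (g h))))) s) ((\f.(\g.(\h.((f h) (g h))))) r)) (\f.(\g.(\h.((f h) g))))) (\f.(\g.(\h.(f (g h)))))) ((\d.(\e.((d e) e))) r))
  Redex: ((\f.(\g.(\h.((f h) (g h))))) s)
  Redex: ((\f.(\g.(\h.((f h) (g h))))) r)
  Redex: ((\d.(\e.((d e) e))) r)
Total redexes: 3

Answer: 3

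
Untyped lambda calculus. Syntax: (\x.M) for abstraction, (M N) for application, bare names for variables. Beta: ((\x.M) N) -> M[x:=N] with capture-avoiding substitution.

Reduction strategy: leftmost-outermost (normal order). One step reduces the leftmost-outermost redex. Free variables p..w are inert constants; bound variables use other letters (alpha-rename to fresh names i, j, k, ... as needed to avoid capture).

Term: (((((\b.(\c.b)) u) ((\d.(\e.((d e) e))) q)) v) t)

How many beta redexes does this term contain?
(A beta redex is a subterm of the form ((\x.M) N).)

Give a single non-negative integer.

Answer: 2

Derivation:
Term: (((((\b.(\c.b)) u) ((\d.(\e.((d e) e))) q)) v) t)
  Redex: ((\b.(\c.b)) u)
  Redex: ((\d.(\e.((d e) e))) q)
Total redexes: 2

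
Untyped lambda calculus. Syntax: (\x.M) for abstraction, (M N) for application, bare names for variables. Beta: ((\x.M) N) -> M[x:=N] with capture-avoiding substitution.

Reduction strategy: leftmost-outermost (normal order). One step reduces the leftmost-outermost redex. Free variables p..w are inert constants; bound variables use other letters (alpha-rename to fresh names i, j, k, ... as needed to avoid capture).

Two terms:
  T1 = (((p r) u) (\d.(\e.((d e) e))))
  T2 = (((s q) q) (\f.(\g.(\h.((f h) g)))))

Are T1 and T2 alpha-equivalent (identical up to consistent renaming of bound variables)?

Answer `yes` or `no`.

Term 1: (((p r) u) (\d.(\e.((d e) e))))
Term 2: (((s q) q) (\f.(\g.(\h.((f h) g)))))
Alpha-equivalence: compare structure up to binder renaming.
Result: False

Answer: no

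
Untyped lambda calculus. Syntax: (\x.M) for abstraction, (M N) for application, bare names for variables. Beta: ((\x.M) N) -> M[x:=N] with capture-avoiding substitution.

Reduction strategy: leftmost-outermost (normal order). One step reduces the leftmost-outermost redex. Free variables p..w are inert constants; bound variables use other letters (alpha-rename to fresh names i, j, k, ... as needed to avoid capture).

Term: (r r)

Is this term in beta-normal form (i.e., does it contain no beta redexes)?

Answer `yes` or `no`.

Answer: yes

Derivation:
Term: (r r)
No beta redexes found.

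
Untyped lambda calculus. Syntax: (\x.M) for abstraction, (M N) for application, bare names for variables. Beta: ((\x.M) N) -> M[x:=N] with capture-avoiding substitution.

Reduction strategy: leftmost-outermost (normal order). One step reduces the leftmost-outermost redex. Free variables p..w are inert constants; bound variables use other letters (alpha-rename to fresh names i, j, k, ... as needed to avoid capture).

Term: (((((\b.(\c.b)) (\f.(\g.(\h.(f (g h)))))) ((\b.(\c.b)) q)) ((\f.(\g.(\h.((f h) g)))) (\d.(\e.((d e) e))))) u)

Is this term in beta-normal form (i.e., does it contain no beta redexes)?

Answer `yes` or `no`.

Answer: no

Derivation:
Term: (((((\b.(\c.b)) (\f.(\g.(\h.(f (g h)))))) ((\b.(\c.b)) q)) ((\f.(\g.(\h.((f h) g)))) (\d.(\e.((d e) e))))) u)
Found 3 beta redex(es).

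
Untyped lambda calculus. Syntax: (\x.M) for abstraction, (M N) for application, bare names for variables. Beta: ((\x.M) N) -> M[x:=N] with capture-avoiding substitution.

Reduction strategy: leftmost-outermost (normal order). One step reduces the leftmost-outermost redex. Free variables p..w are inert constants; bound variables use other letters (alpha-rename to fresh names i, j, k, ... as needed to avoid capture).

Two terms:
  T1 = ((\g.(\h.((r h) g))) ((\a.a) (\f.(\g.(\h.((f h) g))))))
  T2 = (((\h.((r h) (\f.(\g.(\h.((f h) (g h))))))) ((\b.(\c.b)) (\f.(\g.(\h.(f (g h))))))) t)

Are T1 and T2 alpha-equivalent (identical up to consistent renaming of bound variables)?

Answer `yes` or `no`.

Answer: no

Derivation:
Term 1: ((\g.(\h.((r h) g))) ((\a.a) (\f.(\g.(\h.((f h) g))))))
Term 2: (((\h.((r h) (\f.(\g.(\h.((f h) (g h))))))) ((\b.(\c.b)) (\f.(\g.(\h.(f (g h))))))) t)
Alpha-equivalence: compare structure up to binder renaming.
Result: False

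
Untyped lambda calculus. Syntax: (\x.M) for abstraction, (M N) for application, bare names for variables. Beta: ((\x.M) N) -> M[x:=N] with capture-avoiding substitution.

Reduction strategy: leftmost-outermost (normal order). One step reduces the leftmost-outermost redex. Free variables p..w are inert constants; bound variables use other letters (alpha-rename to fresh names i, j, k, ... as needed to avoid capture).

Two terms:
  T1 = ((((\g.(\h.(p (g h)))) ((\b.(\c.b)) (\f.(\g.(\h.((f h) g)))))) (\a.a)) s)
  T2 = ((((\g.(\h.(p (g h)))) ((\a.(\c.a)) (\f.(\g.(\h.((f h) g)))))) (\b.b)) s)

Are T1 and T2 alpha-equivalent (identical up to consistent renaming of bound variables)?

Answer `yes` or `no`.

Term 1: ((((\g.(\h.(p (g h)))) ((\b.(\c.b)) (\f.(\g.(\h.((f h) g)))))) (\a.a)) s)
Term 2: ((((\g.(\h.(p (g h)))) ((\a.(\c.a)) (\f.(\g.(\h.((f h) g)))))) (\b.b)) s)
Alpha-equivalence: compare structure up to binder renaming.
Result: True

Answer: yes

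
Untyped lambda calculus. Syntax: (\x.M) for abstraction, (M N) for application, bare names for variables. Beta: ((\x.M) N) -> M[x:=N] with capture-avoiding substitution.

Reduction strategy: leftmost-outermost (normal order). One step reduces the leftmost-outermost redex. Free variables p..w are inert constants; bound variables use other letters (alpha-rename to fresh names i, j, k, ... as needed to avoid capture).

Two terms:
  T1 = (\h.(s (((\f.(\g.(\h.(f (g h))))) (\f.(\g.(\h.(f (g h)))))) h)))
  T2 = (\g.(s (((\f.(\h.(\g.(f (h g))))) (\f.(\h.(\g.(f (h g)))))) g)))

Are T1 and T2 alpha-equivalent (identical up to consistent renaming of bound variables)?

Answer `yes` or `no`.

Term 1: (\h.(s (((\f.(\g.(\h.(f (g h))))) (\f.(\g.(\h.(f (g h)))))) h)))
Term 2: (\g.(s (((\f.(\h.(\g.(f (h g))))) (\f.(\h.(\g.(f (h g)))))) g)))
Alpha-equivalence: compare structure up to binder renaming.
Result: True

Answer: yes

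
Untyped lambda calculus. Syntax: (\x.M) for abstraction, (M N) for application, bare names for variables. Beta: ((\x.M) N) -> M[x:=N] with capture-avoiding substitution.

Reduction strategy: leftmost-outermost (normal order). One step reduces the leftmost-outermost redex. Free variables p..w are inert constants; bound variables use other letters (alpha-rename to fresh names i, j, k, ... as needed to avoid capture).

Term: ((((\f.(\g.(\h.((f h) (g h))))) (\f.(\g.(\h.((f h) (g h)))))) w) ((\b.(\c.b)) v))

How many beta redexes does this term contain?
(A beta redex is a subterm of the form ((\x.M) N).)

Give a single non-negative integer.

Term: ((((\f.(\g.(\h.((f h) (g h))))) (\f.(\g.(\h.((f h) (g h)))))) w) ((\b.(\c.b)) v))
  Redex: ((\f.(\g.(\h.((f h) (g h))))) (\f.(\g.(\h.((f h) (g h))))))
  Redex: ((\b.(\c.b)) v)
Total redexes: 2

Answer: 2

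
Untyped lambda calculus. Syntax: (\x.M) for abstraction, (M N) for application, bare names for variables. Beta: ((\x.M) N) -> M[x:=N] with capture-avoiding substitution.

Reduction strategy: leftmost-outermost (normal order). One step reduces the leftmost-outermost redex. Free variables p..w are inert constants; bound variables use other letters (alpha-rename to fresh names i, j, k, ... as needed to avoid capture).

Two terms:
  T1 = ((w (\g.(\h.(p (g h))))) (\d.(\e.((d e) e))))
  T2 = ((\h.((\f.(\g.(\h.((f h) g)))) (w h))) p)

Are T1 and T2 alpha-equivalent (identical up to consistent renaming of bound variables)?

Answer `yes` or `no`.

Term 1: ((w (\g.(\h.(p (g h))))) (\d.(\e.((d e) e))))
Term 2: ((\h.((\f.(\g.(\h.((f h) g)))) (w h))) p)
Alpha-equivalence: compare structure up to binder renaming.
Result: False

Answer: no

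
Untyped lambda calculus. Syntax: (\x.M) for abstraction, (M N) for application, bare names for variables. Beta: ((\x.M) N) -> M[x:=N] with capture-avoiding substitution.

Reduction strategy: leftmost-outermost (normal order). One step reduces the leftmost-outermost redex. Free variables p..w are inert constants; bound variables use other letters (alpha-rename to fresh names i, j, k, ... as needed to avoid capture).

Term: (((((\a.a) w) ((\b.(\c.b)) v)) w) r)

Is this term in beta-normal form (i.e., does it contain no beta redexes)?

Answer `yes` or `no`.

Answer: no

Derivation:
Term: (((((\a.a) w) ((\b.(\c.b)) v)) w) r)
Found 2 beta redex(es).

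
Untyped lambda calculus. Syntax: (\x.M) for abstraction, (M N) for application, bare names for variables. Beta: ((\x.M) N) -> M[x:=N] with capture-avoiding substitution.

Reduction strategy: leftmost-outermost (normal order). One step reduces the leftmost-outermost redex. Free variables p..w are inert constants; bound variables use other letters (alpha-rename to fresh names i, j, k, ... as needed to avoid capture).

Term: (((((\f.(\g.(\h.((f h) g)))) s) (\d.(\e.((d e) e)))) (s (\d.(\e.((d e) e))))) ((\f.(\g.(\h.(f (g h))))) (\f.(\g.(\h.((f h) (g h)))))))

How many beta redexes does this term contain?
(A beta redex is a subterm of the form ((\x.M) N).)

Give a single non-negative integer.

Answer: 2

Derivation:
Term: (((((\f.(\g.(\h.((f h) g)))) s) (\d.(\e.((d e) e)))) (s (\d.(\e.((d e) e))))) ((\f.(\g.(\h.(f (g h))))) (\f.(\g.(\h.((f h) (g h)))))))
  Redex: ((\f.(\g.(\h.((f h) g)))) s)
  Redex: ((\f.(\g.(\h.(f (g h))))) (\f.(\g.(\h.((f h) (g h))))))
Total redexes: 2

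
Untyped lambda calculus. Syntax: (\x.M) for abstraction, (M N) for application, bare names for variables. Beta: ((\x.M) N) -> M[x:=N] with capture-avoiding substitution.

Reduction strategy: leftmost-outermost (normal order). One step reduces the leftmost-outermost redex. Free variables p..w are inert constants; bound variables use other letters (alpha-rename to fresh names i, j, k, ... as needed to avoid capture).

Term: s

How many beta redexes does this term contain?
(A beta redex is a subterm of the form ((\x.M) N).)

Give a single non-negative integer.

Answer: 0

Derivation:
Term: s
  (no redexes)
Total redexes: 0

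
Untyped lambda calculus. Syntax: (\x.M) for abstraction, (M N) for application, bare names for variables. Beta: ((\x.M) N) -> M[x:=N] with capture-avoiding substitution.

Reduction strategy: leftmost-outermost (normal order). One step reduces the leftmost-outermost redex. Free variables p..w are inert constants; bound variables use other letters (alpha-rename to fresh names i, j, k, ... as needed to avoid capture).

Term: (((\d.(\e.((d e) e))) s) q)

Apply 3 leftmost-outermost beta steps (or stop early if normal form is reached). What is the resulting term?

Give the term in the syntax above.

Step 0: (((\d.(\e.((d e) e))) s) q)
Step 1: ((\e.((s e) e)) q)
Step 2: ((s q) q)
Step 3: (normal form reached)

Answer: ((s q) q)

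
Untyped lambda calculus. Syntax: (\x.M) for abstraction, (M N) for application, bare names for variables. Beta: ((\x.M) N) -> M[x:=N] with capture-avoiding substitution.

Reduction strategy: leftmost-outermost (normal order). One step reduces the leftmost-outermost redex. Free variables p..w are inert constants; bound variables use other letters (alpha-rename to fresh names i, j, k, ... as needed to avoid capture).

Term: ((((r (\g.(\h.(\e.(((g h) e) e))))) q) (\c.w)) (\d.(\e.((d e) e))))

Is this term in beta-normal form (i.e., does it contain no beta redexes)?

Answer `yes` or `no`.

Answer: yes

Derivation:
Term: ((((r (\g.(\h.(\e.(((g h) e) e))))) q) (\c.w)) (\d.(\e.((d e) e))))
No beta redexes found.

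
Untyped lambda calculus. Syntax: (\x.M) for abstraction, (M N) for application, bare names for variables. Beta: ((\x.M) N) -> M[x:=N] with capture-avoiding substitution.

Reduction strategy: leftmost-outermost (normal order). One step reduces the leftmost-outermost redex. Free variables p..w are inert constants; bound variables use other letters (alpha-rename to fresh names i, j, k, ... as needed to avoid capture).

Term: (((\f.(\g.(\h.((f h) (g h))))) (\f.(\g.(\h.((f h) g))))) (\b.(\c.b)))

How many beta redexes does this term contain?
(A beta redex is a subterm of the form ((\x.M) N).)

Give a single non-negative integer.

Answer: 1

Derivation:
Term: (((\f.(\g.(\h.((f h) (g h))))) (\f.(\g.(\h.((f h) g))))) (\b.(\c.b)))
  Redex: ((\f.(\g.(\h.((f h) (g h))))) (\f.(\g.(\h.((f h) g)))))
Total redexes: 1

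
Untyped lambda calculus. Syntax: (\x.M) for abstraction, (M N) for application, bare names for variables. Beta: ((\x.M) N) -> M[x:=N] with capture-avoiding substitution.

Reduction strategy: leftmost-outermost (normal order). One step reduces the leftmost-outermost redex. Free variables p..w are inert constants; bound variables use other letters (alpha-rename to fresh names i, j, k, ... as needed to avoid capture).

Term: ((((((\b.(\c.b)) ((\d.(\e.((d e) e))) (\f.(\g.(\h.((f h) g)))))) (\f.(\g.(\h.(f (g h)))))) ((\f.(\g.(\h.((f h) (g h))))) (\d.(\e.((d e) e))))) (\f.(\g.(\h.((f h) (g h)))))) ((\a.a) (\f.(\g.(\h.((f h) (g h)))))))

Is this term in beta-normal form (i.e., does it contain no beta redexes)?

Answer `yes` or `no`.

Answer: no

Derivation:
Term: ((((((\b.(\c.b)) ((\d.(\e.((d e) e))) (\f.(\g.(\h.((f h) g)))))) (\f.(\g.(\h.(f (g h)))))) ((\f.(\g.(\h.((f h) (g h))))) (\d.(\e.((d e) e))))) (\f.(\g.(\h.((f h) (g h)))))) ((\a.a) (\f.(\g.(\h.((f h) (g h)))))))
Found 4 beta redex(es).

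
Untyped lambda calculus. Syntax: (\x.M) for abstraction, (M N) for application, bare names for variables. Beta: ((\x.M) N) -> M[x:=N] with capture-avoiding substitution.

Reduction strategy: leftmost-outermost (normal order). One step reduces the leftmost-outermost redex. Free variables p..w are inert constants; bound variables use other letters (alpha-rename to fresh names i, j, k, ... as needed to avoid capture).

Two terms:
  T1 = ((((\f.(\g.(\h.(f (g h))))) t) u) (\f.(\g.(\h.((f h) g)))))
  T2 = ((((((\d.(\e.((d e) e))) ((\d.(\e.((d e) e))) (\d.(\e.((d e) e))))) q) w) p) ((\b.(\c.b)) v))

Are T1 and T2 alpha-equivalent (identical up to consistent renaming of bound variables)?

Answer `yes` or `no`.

Term 1: ((((\f.(\g.(\h.(f (g h))))) t) u) (\f.(\g.(\h.((f h) g)))))
Term 2: ((((((\d.(\e.((d e) e))) ((\d.(\e.((d e) e))) (\d.(\e.((d e) e))))) q) w) p) ((\b.(\c.b)) v))
Alpha-equivalence: compare structure up to binder renaming.
Result: False

Answer: no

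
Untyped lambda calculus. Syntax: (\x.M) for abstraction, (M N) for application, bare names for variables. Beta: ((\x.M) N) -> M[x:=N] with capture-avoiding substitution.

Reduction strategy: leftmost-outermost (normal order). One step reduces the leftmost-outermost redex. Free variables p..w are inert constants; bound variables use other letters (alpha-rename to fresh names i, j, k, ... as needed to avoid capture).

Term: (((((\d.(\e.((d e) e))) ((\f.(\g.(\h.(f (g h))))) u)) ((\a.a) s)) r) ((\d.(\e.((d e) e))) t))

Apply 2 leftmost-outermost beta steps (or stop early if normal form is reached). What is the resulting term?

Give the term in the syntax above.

Step 0: (((((\d.(\e.((d e) e))) ((\f.(\g.(\h.(f (g h))))) u)) ((\a.a) s)) r) ((\d.(\e.((d e) e))) t))
Step 1: ((((\e.((((\f.(\g.(\h.(f (g h))))) u) e) e)) ((\a.a) s)) r) ((\d.(\e.((d e) e))) t))
Step 2: ((((((\f.(\g.(\h.(f (g h))))) u) ((\a.a) s)) ((\a.a) s)) r) ((\d.(\e.((d e) e))) t))

Answer: ((((((\f.(\g.(\h.(f (g h))))) u) ((\a.a) s)) ((\a.a) s)) r) ((\d.(\e.((d e) e))) t))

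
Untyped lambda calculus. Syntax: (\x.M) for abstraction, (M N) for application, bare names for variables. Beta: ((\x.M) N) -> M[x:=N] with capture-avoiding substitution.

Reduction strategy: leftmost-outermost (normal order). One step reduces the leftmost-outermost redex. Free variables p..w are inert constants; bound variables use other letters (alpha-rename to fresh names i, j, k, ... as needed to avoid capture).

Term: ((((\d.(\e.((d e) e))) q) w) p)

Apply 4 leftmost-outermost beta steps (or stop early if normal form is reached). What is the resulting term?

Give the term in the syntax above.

Answer: (((q w) w) p)

Derivation:
Step 0: ((((\d.(\e.((d e) e))) q) w) p)
Step 1: (((\e.((q e) e)) w) p)
Step 2: (((q w) w) p)
Step 3: (normal form reached)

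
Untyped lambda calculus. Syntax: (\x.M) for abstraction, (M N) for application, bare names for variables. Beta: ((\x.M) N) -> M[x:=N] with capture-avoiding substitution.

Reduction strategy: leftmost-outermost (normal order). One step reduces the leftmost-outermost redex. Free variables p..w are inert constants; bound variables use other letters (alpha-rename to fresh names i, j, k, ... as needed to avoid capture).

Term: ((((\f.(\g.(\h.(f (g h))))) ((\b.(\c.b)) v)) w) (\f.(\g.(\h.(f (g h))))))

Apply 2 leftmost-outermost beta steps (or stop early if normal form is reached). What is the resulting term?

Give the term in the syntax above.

Step 0: ((((\f.(\g.(\h.(f (g h))))) ((\b.(\c.b)) v)) w) (\f.(\g.(\h.(f (g h))))))
Step 1: (((\g.(\h.(((\b.(\c.b)) v) (g h)))) w) (\f.(\g.(\h.(f (g h))))))
Step 2: ((\h.(((\b.(\c.b)) v) (w h))) (\f.(\g.(\h.(f (g h))))))

Answer: ((\h.(((\b.(\c.b)) v) (w h))) (\f.(\g.(\h.(f (g h))))))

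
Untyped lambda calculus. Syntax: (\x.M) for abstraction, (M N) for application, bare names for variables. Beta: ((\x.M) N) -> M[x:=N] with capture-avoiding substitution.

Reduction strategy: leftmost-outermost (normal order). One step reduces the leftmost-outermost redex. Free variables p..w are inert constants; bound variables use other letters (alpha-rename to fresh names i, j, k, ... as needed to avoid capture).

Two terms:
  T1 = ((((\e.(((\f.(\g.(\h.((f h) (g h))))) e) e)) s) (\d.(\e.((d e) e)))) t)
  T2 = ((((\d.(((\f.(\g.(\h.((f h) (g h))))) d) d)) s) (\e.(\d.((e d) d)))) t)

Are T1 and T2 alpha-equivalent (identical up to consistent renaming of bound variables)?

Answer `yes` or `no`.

Term 1: ((((\e.(((\f.(\g.(\h.((f h) (g h))))) e) e)) s) (\d.(\e.((d e) e)))) t)
Term 2: ((((\d.(((\f.(\g.(\h.((f h) (g h))))) d) d)) s) (\e.(\d.((e d) d)))) t)
Alpha-equivalence: compare structure up to binder renaming.
Result: True

Answer: yes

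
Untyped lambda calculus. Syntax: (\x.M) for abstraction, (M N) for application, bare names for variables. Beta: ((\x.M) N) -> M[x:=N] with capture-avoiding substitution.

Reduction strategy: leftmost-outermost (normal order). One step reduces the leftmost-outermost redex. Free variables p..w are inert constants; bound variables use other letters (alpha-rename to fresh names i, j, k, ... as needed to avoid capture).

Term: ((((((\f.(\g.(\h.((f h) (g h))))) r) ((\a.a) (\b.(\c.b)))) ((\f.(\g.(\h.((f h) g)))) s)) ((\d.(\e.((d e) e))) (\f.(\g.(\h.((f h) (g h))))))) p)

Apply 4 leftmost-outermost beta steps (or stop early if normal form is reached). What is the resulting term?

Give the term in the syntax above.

Answer: ((((r (\g.(\h.((s h) g)))) (((\a.a) (\b.(\c.b))) ((\f.(\g.(\h.((f h) g)))) s))) ((\d.(\e.((d e) e))) (\f.(\g.(\h.((f h) (g h))))))) p)

Derivation:
Step 0: ((((((\f.(\g.(\h.((f h) (g h))))) r) ((\a.a) (\b.(\c.b)))) ((\f.(\g.(\h.((f h) g)))) s)) ((\d.(\e.((d e) e))) (\f.(\g.(\h.((f h) (g h))))))) p)
Step 1: (((((\g.(\h.((r h) (g h)))) ((\a.a) (\b.(\c.b)))) ((\f.(\g.(\h.((f h) g)))) s)) ((\d.(\e.((d e) e))) (\f.(\g.(\h.((f h) (g h))))))) p)
Step 2: ((((\h.((r h) (((\a.a) (\b.(\c.b))) h))) ((\f.(\g.(\h.((f h) g)))) s)) ((\d.(\e.((d e) e))) (\f.(\g.(\h.((f h) (g h))))))) p)
Step 3: ((((r ((\f.(\g.(\h.((f h) g)))) s)) (((\a.a) (\b.(\c.b))) ((\f.(\g.(\h.((f h) g)))) s))) ((\d.(\e.((d e) e))) (\f.(\g.(\h.((f h) (g h))))))) p)
Step 4: ((((r (\g.(\h.((s h) g)))) (((\a.a) (\b.(\c.b))) ((\f.(\g.(\h.((f h) g)))) s))) ((\d.(\e.((d e) e))) (\f.(\g.(\h.((f h) (g h))))))) p)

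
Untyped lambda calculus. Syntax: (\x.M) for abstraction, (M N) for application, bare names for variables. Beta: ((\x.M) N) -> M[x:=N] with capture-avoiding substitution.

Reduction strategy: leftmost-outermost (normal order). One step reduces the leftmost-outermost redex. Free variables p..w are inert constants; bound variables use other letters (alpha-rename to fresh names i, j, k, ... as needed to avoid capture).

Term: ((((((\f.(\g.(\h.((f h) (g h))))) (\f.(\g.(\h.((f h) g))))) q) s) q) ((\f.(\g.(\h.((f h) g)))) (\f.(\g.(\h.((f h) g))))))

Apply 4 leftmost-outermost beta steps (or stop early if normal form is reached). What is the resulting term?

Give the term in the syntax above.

Step 0: ((((((\f.(\g.(\h.((f h) (g h))))) (\f.(\g.(\h.((f h) g))))) q) s) q) ((\f.(\g.(\h.((f h) g)))) (\f.(\g.(\h.((f h) g))))))
Step 1: (((((\g.(\h.(((\f.(\g.(\h.((f h) g)))) h) (g h)))) q) s) q) ((\f.(\g.(\h.((f h) g)))) (\f.(\g.(\h.((f h) g))))))
Step 2: ((((\h.(((\f.(\g.(\h.((f h) g)))) h) (q h))) s) q) ((\f.(\g.(\h.((f h) g)))) (\f.(\g.(\h.((f h) g))))))
Step 3: (((((\f.(\g.(\h.((f h) g)))) s) (q s)) q) ((\f.(\g.(\h.((f h) g)))) (\f.(\g.(\h.((f h) g))))))
Step 4: ((((\g.(\h.((s h) g))) (q s)) q) ((\f.(\g.(\h.((f h) g)))) (\f.(\g.(\h.((f h) g))))))

Answer: ((((\g.(\h.((s h) g))) (q s)) q) ((\f.(\g.(\h.((f h) g)))) (\f.(\g.(\h.((f h) g))))))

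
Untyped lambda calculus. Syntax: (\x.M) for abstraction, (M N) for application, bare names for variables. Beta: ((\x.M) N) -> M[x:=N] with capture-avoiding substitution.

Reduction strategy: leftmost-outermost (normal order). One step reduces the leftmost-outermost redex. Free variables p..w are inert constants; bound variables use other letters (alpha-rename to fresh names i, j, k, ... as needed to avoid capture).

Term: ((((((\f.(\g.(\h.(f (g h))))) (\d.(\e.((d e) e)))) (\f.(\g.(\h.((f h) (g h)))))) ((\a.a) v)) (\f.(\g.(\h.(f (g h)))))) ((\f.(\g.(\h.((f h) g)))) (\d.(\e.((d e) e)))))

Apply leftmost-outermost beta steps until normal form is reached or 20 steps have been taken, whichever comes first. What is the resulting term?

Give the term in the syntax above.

Step 0: ((((((\f.(\g.(\h.(f (g h))))) (\d.(\e.((d e) e)))) (\f.(\g.(\h.((f h) (g h)))))) ((\a.a) v)) (\f.(\g.(\h.(f (g h)))))) ((\f.(\g.(\h.((f h) g)))) (\d.(\e.((d e) e)))))
Step 1: (((((\g.(\h.((\d.(\e.((d e) e))) (g h)))) (\f.(\g.(\h.((f h) (g h)))))) ((\a.a) v)) (\f.(\g.(\h.(f (g h)))))) ((\f.(\g.(\h.((f h) g)))) (\d.(\e.((d e) e)))))
Step 2: ((((\h.((\d.(\e.((d e) e))) ((\f.(\g.(\h.((f h) (g h))))) h))) ((\a.a) v)) (\f.(\g.(\h.(f (g h)))))) ((\f.(\g.(\h.((f h) g)))) (\d.(\e.((d e) e)))))
Step 3: ((((\d.(\e.((d e) e))) ((\f.(\g.(\h.((f h) (g h))))) ((\a.a) v))) (\f.(\g.(\h.(f (g h)))))) ((\f.(\g.(\h.((f h) g)))) (\d.(\e.((d e) e)))))
Step 4: (((\e.((((\f.(\g.(\h.((f h) (g h))))) ((\a.a) v)) e) e)) (\f.(\g.(\h.(f (g h)))))) ((\f.(\g.(\h.((f h) g)))) (\d.(\e.((d e) e)))))
Step 5: (((((\f.(\g.(\h.((f h) (g h))))) ((\a.a) v)) (\f.(\g.(\h.(f (g h)))))) (\f.(\g.(\h.(f (g h)))))) ((\f.(\g.(\h.((f h) g)))) (\d.(\e.((d e) e)))))
Step 6: ((((\g.(\h.((((\a.a) v) h) (g h)))) (\f.(\g.(\h.(f (g h)))))) (\f.(\g.(\h.(f (g h)))))) ((\f.(\g.(\h.((f h) g)))) (\d.(\e.((d e) e)))))
Step 7: (((\h.((((\a.a) v) h) ((\f.(\g.(\h.(f (g h))))) h))) (\f.(\g.(\h.(f (g h)))))) ((\f.(\g.(\h.((f h) g)))) (\d.(\e.((d e) e)))))
Step 8: (((((\a.a) v) (\f.(\g.(\h.(f (g h)))))) ((\f.(\g.(\h.(f (g h))))) (\f.(\g.(\h.(f (g h))))))) ((\f.(\g.(\h.((f h) g)))) (\d.(\e.((d e) e)))))
Step 9: (((v (\f.(\g.(\h.(f (g h)))))) ((\f.(\g.(\h.(f (g h))))) (\f.(\g.(\h.(f (g h))))))) ((\f.(\g.(\h.((f h) g)))) (\d.(\e.((d e) e)))))
Step 10: (((v (\f.(\g.(\h.(f (g h)))))) (\g.(\h.((\f.(\g.(\h.(f (g h))))) (g h))))) ((\f.(\g.(\h.((f h) g)))) (\d.(\e.((d e) e)))))
Step 11: (((v (\f.(\g.(\h.(f (g h)))))) (\g.(\h.(\i.(\j.((g h) (i j))))))) ((\f.(\g.(\h.((f h) g)))) (\d.(\e.((d e) e)))))
Step 12: (((v (\f.(\g.(\h.(f (g h)))))) (\g.(\h.(\i.(\j.((g h) (i j))))))) (\g.(\h.(((\d.(\e.((d e) e))) h) g))))
Step 13: (((v (\f.(\g.(\h.(f (g h)))))) (\g.(\h.(\i.(\j.((g h) (i j))))))) (\g.(\h.((\e.((h e) e)) g))))
Step 14: (((v (\f.(\g.(\h.(f (g h)))))) (\g.(\h.(\i.(\j.((g h) (i j))))))) (\g.(\h.((h g) g))))

Answer: (((v (\f.(\g.(\h.(f (g h)))))) (\g.(\h.(\i.(\j.((g h) (i j))))))) (\g.(\h.((h g) g))))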